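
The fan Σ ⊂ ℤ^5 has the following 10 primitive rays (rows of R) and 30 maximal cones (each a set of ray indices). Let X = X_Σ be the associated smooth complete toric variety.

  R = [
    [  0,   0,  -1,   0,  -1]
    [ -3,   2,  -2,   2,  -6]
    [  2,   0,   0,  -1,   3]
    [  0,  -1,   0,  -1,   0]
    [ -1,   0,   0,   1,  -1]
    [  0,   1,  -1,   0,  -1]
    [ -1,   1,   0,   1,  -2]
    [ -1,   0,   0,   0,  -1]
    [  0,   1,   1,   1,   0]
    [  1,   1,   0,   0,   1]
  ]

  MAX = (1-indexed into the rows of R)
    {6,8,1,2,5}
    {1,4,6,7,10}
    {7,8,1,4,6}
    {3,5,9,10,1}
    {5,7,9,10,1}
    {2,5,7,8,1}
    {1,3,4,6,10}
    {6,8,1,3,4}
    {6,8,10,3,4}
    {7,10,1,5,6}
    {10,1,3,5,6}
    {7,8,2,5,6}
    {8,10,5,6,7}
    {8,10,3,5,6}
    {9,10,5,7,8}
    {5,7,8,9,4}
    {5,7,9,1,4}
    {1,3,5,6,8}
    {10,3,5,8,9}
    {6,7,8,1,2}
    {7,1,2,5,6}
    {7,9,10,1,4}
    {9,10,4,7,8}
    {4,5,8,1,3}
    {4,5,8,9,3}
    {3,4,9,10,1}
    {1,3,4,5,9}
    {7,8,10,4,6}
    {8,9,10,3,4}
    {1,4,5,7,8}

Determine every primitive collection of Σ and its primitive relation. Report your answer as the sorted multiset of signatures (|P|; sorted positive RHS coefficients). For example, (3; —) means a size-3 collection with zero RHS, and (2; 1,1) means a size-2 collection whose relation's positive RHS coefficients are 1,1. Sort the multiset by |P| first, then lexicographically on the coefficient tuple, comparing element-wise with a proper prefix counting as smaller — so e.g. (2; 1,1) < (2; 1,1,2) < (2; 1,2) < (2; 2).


Minimal non-faces — 11 found among 10 rays, 30 max cones:

  P = {3,7}:  v_{3} + v_{7} = v_{10} ; sig = (2; 1)
  P = {6,9}:  v_{6} + v_{9} = v_{7} + v_{10} ; sig = (2; 1,1)
  P = {2,9}:  v_{2} + v_{9} = v_{5} + v_{6} + 2·v_{7} ; sig = (2; 1,1,2)
  P = {2,10}:  v_{2} + v_{10} = v_{5} + 2·v_{6} + v_{7} ; sig = (2; 1,1,2)
  P = {2,3}:  v_{2} + v_{3} = v_{5} + 2·v_{6} ; sig = (2; 1,2)
  P = {2,4}:  v_{2} + v_{4} = 2·v_{1} + v_{7} + 2·v_{8} ; sig = (2; 1,2,2)
  P = {4,5,10}:  v_{4} + v_{5} + v_{10} = 0 ; sig = (3; —)
  P = {1,8,9}:  v_{1} + v_{8} + v_{9} = v_{7} ; sig = (3; 1)
  P = {1,8,10}:  v_{1} + v_{8} + v_{10} = v_{6} ; sig = (3; 1)
  P = {4,5,6}:  v_{4} + v_{5} + v_{6} = v_{1} + v_{8} ; sig = (3; 1,1)
  P = {1,5,6,7,8}:  v_{1} + v_{5} + v_{6} + v_{7} + v_{8} = v_{2} ; sig = (5; 1)

Hence PRS(X_Σ) =
    (2; 1)
    (2; 1,1)
    (2; 1,1,2)
    (2; 1,1,2)
    (2; 1,2)
    (2; 1,2,2)
    (3; —)
    (3; 1)
    (3; 1)
    (3; 1,1)
    (5; 1)


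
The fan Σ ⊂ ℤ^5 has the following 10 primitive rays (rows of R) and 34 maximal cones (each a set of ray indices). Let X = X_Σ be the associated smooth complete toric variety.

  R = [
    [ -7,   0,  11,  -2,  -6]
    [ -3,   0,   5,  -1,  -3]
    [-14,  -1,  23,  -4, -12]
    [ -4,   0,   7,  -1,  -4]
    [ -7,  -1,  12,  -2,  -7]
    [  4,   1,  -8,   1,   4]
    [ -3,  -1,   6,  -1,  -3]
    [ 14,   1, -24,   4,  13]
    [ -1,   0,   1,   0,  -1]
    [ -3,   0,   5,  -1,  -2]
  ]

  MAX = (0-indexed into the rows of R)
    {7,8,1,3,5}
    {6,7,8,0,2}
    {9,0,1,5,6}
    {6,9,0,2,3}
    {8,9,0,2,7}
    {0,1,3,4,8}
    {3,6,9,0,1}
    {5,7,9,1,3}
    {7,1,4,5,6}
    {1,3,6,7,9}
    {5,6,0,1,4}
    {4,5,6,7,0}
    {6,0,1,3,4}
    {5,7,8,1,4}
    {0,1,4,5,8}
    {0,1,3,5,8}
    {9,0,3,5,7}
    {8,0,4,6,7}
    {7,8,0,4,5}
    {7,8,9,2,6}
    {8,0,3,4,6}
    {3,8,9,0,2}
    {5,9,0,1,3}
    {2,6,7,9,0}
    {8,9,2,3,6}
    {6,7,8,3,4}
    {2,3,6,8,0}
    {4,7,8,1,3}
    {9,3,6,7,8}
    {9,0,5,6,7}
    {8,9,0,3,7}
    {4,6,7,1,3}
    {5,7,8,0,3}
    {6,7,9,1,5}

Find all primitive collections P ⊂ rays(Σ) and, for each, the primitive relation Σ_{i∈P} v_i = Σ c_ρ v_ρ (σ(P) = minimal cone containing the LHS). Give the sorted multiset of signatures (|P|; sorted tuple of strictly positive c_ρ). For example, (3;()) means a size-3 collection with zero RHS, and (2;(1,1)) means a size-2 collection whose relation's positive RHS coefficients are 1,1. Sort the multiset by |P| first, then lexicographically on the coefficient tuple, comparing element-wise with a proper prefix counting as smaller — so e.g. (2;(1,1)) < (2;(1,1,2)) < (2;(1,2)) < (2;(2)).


The 15 primitive collections of Σ (r=10, n=5):

  • {4,9}:  v_{4} + v_{9} = v_{0} + v_{6}  ⟹  sig = (2;(1,1))
  • {2,5}:  v_{2} + v_{5} = 3·v_{0} + v_{6} + v_{7}  ⟹  sig = (2;(1,1,3))
  • {1,2}:  v_{1} + v_{2} = 2·v_{0} + v_{6}  ⟹  sig = (2;(1,2))
  • {2,4}:  v_{2} + v_{4} = 2·v_{0} + 2·v_{6} + v_{8}  ⟹  sig = (2;(1,2,2))
  • {0,1,7}:  v_{0} + v_{1} + v_{7} = v_{5}  ⟹  sig = (3;(1))
  • {1,6,8}:  v_{1} + v_{6} + v_{8} = v_{4}  ⟹  sig = (3;(1))
  • {1,8,9}:  v_{1} + v_{8} + v_{9} = v_{0}  ⟹  sig = (3;(1))
  • {3,5,6}:  v_{3} + v_{5} + v_{6} = v_{1}  ⟹  sig = (3;(1))
  • {2,3,7}:  v_{2} + v_{3} + v_{7} = v_{8} + v_{9}  ⟹  sig = (3;(1,1))
  • {5,6,8}:  v_{5} + v_{6} + v_{8} = v_{0} + v_{4} + v_{7}  ⟹  sig = (3;(1,1,1))
  • {3,4,5}:  v_{3} + v_{4} + v_{5} = 2·v_{1} + v_{8}  ⟹  sig = (3;(1,2))
  • {5,8,9}:  v_{5} + v_{8} + v_{9} = 2·v_{0} + v_{7}  ⟹  sig = (3;(1,2))
  • {0,3,6,7}:  v_{0} + v_{3} + v_{6} + v_{7} = 0  ⟹  sig = (4;())
  • {0,6,8,9}:  v_{0} + v_{6} + v_{8} + v_{9} = v_{2}  ⟹  sig = (4;(1))
  • {0,3,4,7}:  v_{0} + v_{3} + v_{4} + v_{7} = v_{1} + v_{8}  ⟹  sig = (4;(1,1))

Signatures (|P|; sorted positive RHS coefficients), sorted:
    (2;(1,1))
    (2;(1,1,3))
    (2;(1,2))
    (2;(1,2,2))
    (3;(1))
    (3;(1))
    (3;(1))
    (3;(1))
    (3;(1,1))
    (3;(1,1,1))
    (3;(1,2))
    (3;(1,2))
    (4;())
    (4;(1))
    (4;(1,1))


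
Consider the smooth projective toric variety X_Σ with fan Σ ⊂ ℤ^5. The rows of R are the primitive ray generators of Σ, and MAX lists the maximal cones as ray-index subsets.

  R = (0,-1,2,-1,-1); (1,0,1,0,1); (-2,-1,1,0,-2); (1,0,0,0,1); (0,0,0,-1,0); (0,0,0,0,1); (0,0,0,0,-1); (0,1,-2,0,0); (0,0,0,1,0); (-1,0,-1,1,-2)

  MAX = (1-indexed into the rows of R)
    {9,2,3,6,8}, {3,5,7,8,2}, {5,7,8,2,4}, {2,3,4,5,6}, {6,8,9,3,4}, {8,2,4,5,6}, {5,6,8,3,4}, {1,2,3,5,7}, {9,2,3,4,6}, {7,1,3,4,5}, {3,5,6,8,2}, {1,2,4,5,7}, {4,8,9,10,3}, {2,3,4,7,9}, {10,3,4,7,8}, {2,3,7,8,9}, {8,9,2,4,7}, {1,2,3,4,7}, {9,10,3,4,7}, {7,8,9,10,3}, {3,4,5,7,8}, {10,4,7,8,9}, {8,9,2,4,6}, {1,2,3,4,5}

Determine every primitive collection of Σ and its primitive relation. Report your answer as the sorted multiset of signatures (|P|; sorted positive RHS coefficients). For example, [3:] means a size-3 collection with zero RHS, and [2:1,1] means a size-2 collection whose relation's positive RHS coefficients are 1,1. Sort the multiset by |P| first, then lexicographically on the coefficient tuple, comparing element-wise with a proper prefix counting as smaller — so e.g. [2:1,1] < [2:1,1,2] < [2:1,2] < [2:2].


12 minimal non-faces of Δ(Σ) (on 10 rays):

  {5,9}:  v_{5} + v_{9} = 0  ⟹  sig = [2:]
  {6,7}:  v_{6} + v_{7} = 0  ⟹  sig = [2:]
  {1,8}:  v_{1} + v_{8} = v_{5} + v_{7}  ⟹  sig = [2:1,1]
  {2,10}:  v_{2} + v_{10} = v_{7} + v_{9}  ⟹  sig = [2:1,1]
  {1,6}:  v_{1} + v_{6} = v_{2} + v_{3} + v_{4} + v_{5}  ⟹  sig = [2:1,1,1,1]
  {1,9}:  v_{1} + v_{9} = v_{2} + v_{3} + v_{4} + v_{7}  ⟹  sig = [2:1,1,1,1]
  {5,10}:  v_{5} + v_{10} = v_{3} + v_{4} + v_{7} + v_{8}  ⟹  sig = [2:1,1,1,1]
  {6,10}:  v_{6} + v_{10} = v_{3} + v_{4} + v_{8} + v_{9}  ⟹  sig = [2:1,1,1,1]
  {1,10}:  v_{1} + v_{10} = v_{3} + v_{4} + 2·v_{7}  ⟹  sig = [2:1,1,2]
  {2,3,4,8}:  v_{2} + v_{3} + v_{4} + v_{8} = 0  ⟹  sig = [4:]
  {2,3,4,5,7}:  v_{2} + v_{3} + v_{4} + v_{5} + v_{7} = v_{1}  ⟹  sig = [5:1]
  {3,4,7,8,9}:  v_{3} + v_{4} + v_{7} + v_{8} + v_{9} = v_{10}  ⟹  sig = [5:1]

Signatures (|P|; sorted positive RHS coefficients), sorted:
[[2:], [2:], [2:1,1], [2:1,1], [2:1,1,1,1], [2:1,1,1,1], [2:1,1,1,1], [2:1,1,1,1], [2:1,1,2], [4:], [5:1], [5:1]]


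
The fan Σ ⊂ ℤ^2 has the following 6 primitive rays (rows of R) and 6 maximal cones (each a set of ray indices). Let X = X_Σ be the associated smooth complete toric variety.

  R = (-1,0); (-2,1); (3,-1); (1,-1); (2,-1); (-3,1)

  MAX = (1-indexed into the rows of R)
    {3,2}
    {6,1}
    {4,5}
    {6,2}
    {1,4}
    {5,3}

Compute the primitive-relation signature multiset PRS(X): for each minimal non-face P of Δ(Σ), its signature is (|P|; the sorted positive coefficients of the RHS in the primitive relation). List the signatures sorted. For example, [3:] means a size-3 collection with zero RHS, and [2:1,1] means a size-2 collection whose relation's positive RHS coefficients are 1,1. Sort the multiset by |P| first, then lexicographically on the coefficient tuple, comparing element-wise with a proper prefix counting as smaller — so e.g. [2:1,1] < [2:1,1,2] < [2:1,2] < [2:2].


9 minimal non-faces of Δ(Σ) (on 6 rays):

  P = {2,5}:  v_{2} + v_{5} = 0 — sig = [2:]
  P = {3,6}:  v_{3} + v_{6} = 0 — sig = [2:]
  P = {1,2}:  v_{1} + v_{2} = v_{6} — sig = [2:1]
  P = {1,3}:  v_{1} + v_{3} = v_{5} — sig = [2:1]
  P = {1,5}:  v_{1} + v_{5} = v_{4} — sig = [2:1]
  P = {2,4}:  v_{2} + v_{4} = v_{1} — sig = [2:1]
  P = {5,6}:  v_{5} + v_{6} = v_{1} — sig = [2:1]
  P = {3,4}:  v_{3} + v_{4} = 2·v_{5} — sig = [2:2]
  P = {4,6}:  v_{4} + v_{6} = 2·v_{1} — sig = [2:2]

Signatures (|P|; sorted positive RHS coefficients), sorted:
    |P|=2: 9 collections, coeffs (), (), (1), (1), (1), (1), (1), (2), (2)


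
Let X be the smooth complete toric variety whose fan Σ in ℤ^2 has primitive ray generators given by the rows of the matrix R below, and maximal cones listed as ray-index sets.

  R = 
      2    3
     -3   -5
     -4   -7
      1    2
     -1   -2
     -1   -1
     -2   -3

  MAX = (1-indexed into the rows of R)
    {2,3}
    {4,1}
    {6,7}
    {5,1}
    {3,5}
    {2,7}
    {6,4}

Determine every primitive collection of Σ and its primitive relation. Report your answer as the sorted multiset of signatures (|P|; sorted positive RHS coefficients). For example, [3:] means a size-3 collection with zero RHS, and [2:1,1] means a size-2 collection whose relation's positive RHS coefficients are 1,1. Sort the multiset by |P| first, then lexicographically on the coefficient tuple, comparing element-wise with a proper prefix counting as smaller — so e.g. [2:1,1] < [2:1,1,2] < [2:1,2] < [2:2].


Σ has 14 primitive collections:

  • {1,7}:  v_{1} + v_{7} = 0 — sig = [2:]
  • {4,5}:  v_{4} + v_{5} = 0 — sig = [2:]
  • {1,2}:  v_{1} + v_{2} = v_{5} — sig = [2:1]
  • {1,6}:  v_{1} + v_{6} = v_{4} — sig = [2:1]
  • {2,4}:  v_{2} + v_{4} = v_{7} — sig = [2:1]
  • {2,5}:  v_{2} + v_{5} = v_{3} — sig = [2:1]
  • {3,4}:  v_{3} + v_{4} = v_{2} — sig = [2:1]
  • {4,7}:  v_{4} + v_{7} = v_{6} — sig = [2:1]
  • {5,6}:  v_{5} + v_{6} = v_{7} — sig = [2:1]
  • {5,7}:  v_{5} + v_{7} = v_{2} — sig = [2:1]
  • {3,6}:  v_{3} + v_{6} = v_{2} + v_{7} — sig = [2:1,1]
  • {1,3}:  v_{1} + v_{3} = 2·v_{5} — sig = [2:2]
  • {2,6}:  v_{2} + v_{6} = 2·v_{7} — sig = [2:2]
  • {3,7}:  v_{3} + v_{7} = 2·v_{2} — sig = [2:2]

Signatures (|P|; sorted positive RHS coefficients), sorted:
[[2:], [2:], [2:1], [2:1], [2:1], [2:1], [2:1], [2:1], [2:1], [2:1], [2:1,1], [2:2], [2:2], [2:2]]


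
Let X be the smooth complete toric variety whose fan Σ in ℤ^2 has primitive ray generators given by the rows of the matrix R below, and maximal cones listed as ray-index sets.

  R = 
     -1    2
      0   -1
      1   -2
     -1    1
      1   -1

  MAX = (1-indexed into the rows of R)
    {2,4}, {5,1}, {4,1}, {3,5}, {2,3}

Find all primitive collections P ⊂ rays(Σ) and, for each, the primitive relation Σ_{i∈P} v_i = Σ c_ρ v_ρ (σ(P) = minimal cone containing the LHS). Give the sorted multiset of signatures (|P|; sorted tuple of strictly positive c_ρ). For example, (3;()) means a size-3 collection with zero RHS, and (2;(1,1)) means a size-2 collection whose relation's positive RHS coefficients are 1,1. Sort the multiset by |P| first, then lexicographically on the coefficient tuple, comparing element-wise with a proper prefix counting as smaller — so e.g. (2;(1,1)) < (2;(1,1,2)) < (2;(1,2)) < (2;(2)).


Σ has 5 primitive collections:

  P = {1,3}:  v_{1} + v_{3} = 0  →  sig = (2;())
  P = {4,5}:  v_{4} + v_{5} = 0  →  sig = (2;())
  P = {1,2}:  v_{1} + v_{2} = v_{4}  →  sig = (2;(1))
  P = {2,5}:  v_{2} + v_{5} = v_{3}  →  sig = (2;(1))
  P = {3,4}:  v_{3} + v_{4} = v_{2}  →  sig = (2;(1))

so the primitive-relation signature multiset is
{ (2;()) ×2,  (2;(1)) ×3 }


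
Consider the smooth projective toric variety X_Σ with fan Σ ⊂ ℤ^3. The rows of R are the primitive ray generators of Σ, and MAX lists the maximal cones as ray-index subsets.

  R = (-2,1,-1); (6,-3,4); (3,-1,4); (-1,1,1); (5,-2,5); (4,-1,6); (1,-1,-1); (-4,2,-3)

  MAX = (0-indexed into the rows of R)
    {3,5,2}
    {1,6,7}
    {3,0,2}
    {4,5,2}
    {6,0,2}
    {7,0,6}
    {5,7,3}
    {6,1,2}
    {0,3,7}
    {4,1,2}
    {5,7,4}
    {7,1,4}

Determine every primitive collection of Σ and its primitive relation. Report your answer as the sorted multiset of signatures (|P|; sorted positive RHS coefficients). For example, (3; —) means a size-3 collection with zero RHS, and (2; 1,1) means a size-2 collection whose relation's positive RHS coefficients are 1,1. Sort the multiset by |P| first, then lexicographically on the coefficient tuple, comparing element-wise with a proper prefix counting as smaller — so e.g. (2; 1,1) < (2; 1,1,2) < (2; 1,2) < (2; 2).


Δ(Σ) — 8 vertices, 10 min non-faces:

  P={3,6}:  v_{3} + v_{6} = 0  so sig = (2; —)
  P={0,4}:  v_{0} + v_{4} = v_{2}  so sig = (2; 1)
  P={1,3}:  v_{1} + v_{3} = v_{4}  so sig = (2; 1)
  P={2,7}:  v_{2} + v_{7} = v_{3}  so sig = (2; 1)
  P={3,4}:  v_{3} + v_{4} = v_{5}  so sig = (2; 1)
  P={4,6}:  v_{4} + v_{6} = v_{1}  so sig = (2; 1)
  P={5,6}:  v_{5} + v_{6} = v_{4}  so sig = (2; 1)
  P={0,1}:  v_{0} + v_{1} = v_{2} + v_{6}  so sig = (2; 1,1)
  P={0,5}:  v_{0} + v_{5} = v_{2} + v_{3}  so sig = (2; 1,1)
  P={1,5}:  v_{1} + v_{5} = 2·v_{4}  so sig = (2; 2)

so the primitive-relation signature multiset is
    |P|=2: 10 collections, coeffs (), (1), (1), (1), (1), (1), (1), (1,1), (1,1), (2)


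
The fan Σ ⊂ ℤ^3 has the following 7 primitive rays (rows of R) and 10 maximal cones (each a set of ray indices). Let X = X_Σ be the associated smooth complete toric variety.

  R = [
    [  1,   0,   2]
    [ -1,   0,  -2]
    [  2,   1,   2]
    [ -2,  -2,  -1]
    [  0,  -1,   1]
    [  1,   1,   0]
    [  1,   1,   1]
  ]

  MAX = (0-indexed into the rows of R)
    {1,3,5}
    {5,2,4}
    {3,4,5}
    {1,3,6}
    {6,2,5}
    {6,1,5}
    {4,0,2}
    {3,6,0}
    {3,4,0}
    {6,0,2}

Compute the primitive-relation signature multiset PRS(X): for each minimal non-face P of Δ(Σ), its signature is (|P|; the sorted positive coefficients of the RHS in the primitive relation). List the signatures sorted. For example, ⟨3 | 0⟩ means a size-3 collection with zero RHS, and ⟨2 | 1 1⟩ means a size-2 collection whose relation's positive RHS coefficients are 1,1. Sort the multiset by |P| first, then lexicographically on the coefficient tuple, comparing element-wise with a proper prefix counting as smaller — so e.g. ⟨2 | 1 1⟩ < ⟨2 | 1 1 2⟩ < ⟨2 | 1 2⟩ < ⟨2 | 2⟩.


|primitive collections| = 7. Relations:

  {0,1}:  v_{0} + v_{1} = 0  so sig = ⟨2 | 0⟩
  {0,5}:  v_{0} + v_{5} = v_{2}  so sig = ⟨2 | 1⟩
  {1,2}:  v_{1} + v_{2} = v_{5}  so sig = ⟨2 | 1⟩
  {2,3}:  v_{2} + v_{3} = v_{4}  so sig = ⟨2 | 1⟩
  {4,6}:  v_{4} + v_{6} = v_{0}  so sig = ⟨2 | 1⟩
  {1,4}:  v_{1} + v_{4} = v_{3} + v_{5}  so sig = ⟨2 | 1 1⟩
  {3,5,6}:  v_{3} + v_{5} + v_{6} = 0  so sig = ⟨3 | 0⟩

Signatures (|P|; sorted positive RHS coefficients), sorted:
    |P|=2: 6 collections, coeffs (), (1), (1), (1), (1), (1,1)
    |P|=3: 1 collection, coeffs ()


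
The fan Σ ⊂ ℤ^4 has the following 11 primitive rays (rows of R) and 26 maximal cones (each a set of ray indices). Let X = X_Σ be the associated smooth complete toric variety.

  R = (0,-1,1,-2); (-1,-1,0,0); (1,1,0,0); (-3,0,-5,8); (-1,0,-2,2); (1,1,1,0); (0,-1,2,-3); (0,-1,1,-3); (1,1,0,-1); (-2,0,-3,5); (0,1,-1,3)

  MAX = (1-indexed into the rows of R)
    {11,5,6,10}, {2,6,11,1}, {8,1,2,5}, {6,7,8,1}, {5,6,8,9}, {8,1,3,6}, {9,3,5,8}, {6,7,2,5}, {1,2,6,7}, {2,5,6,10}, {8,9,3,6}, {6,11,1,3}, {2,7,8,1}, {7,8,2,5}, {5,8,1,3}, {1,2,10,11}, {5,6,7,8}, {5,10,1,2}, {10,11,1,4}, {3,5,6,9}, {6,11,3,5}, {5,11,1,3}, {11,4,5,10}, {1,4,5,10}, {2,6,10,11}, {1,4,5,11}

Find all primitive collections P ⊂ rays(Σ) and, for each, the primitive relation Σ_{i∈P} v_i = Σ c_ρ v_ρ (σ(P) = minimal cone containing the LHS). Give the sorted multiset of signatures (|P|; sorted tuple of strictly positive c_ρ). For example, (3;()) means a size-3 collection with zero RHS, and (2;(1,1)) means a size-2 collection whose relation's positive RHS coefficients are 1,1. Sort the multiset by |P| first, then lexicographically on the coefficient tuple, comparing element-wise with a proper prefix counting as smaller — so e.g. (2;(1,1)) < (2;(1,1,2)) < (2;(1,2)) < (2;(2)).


Δ(Σ) — 11 vertices, 25 min non-faces:

  P = {2,3}:  v_{2} + v_{3} = 0  ⇒ sig = (2;())
  P = {8,11}:  v_{8} + v_{11} = 0  ⇒ sig = (2;())
  P = {1,9}:  v_{1} + v_{9} = v_{3} + v_{8}  ⇒ sig = (2;(1,1))
  P = {3,7}:  v_{3} + v_{7} = v_{6} + v_{8}  ⇒ sig = (2;(1,1))
  P = {3,10}:  v_{3} + v_{10} = v_{5} + v_{11}  ⇒ sig = (2;(1,1))
  P = {4,6}:  v_{4} + v_{6} = v_{10} + v_{11}  ⇒ sig = (2;(1,1))
  P = {4,7}:  v_{4} + v_{7} = v_{2} + v_{10}  ⇒ sig = (2;(1,1))
  P = {7,11}:  v_{7} + v_{11} = v_{2} + v_{6}  ⇒ sig = (2;(1,1))
  P = {8,10}:  v_{8} + v_{10} = v_{2} + v_{5}  ⇒ sig = (2;(1,1))
  P = {2,9}:  v_{2} + v_{9} = v_{5} + v_{6} + v_{8}  ⇒ sig = (2;(1,1,1))
  P = {4,8}:  v_{4} + v_{8} = v_{1} + v_{5} + v_{10}  ⇒ sig = (2;(1,1,1))
  P = {9,11}:  v_{9} + v_{11} = v_{3} + v_{5} + v_{6}  ⇒ sig = (2;(1,1,1))
  P = {7,10}:  v_{7} + v_{10} = 2·v_{2} + v_{5} + v_{6}  ⇒ sig = (2;(1,1,2))
  P = {2,4}:  v_{2} + v_{4} = v_{1} + 2·v_{10}  ⇒ sig = (2;(1,2))
  P = {4,9}:  v_{4} + v_{9} = 2·v_{5} + v_{11}  ⇒ sig = (2;(1,2))
  P = {9,10}:  v_{9} + v_{10} = 2·v_{5} + v_{6}  ⇒ sig = (2;(1,2))
  P = {3,4}:  v_{3} + v_{4} = v_{1} + 2·v_{5} + 2·v_{11}  ⇒ sig = (2;(1,2,2))
  P = {7,9}:  v_{7} + v_{9} = v_{5} + 2·v_{6} + 2·v_{8}  ⇒ sig = (2;(1,2,2))
  P = {1,5,6}:  v_{1} + v_{5} + v_{6} = 0  ⇒ sig = (3;())
  P = {2,5,11}:  v_{2} + v_{5} + v_{11} = v_{10}  ⇒ sig = (3;(1))
  P = {2,6,8}:  v_{2} + v_{6} + v_{8} = v_{7}  ⇒ sig = (3;(1))
  P = {1,5,7}:  v_{1} + v_{5} + v_{7} = v_{2} + v_{8}  ⇒ sig = (3;(1,1))
  P = {1,6,10}:  v_{1} + v_{6} + v_{10} = v_{2} + v_{11}  ⇒ sig = (3;(1,1))
  P = {1,5,10,11}:  v_{1} + v_{5} + v_{10} + v_{11} = v_{4}  ⇒ sig = (4;(1))
  P = {3,5,6,8}:  v_{3} + v_{5} + v_{6} + v_{8} = v_{9}  ⇒ sig = (4;(1))

Hence PRS(X_Σ) =
[(2;()), (2;()), (2;(1,1)), (2;(1,1)), (2;(1,1)), (2;(1,1)), (2;(1,1)), (2;(1,1)), (2;(1,1)), (2;(1,1,1)), (2;(1,1,1)), (2;(1,1,1)), (2;(1,1,2)), (2;(1,2)), (2;(1,2)), (2;(1,2)), (2;(1,2,2)), (2;(1,2,2)), (3;()), (3;(1)), (3;(1)), (3;(1,1)), (3;(1,1)), (4;(1)), (4;(1))]


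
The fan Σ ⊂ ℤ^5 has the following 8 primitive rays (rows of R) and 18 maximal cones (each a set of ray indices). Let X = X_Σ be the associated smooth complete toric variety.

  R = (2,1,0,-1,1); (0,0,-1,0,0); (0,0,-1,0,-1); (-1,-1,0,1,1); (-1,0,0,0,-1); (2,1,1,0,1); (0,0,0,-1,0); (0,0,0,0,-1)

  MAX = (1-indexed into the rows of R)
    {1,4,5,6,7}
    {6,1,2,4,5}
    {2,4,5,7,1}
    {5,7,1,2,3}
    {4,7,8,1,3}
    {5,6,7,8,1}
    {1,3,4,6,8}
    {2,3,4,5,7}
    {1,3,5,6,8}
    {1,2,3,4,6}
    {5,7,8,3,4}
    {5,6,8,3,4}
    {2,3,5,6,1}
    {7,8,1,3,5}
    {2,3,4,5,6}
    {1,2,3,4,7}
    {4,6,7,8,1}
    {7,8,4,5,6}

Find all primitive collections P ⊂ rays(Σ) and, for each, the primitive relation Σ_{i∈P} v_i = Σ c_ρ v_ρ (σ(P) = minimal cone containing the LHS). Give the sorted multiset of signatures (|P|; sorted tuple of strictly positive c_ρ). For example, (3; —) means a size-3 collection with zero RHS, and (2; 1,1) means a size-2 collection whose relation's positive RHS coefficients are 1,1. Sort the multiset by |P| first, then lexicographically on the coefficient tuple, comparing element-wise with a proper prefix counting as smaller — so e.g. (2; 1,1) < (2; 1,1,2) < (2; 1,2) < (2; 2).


Minimal non-faces — 5 found among 8 rays, 18 max cones:

  • {2,8}:  v_{2} + v_{8} = v_{3} — sig = (2; 1)
  • {2,6,7}:  v_{2} + v_{6} + v_{7} = v_{1} — sig = (3; 1)
  • {3,6,7}:  v_{3} + v_{6} + v_{7} = v_{1} + v_{8} — sig = (3; 1,1)
  • {1,4,5,8}:  v_{1} + v_{4} + v_{5} + v_{8} = 0 — sig = (4; —)
  • {1,3,4,5}:  v_{1} + v_{3} + v_{4} + v_{5} = v_{2} — sig = (4; 1)

Hence PRS(X_Σ) =
[(2; 1), (3; 1), (3; 1,1), (4; —), (4; 1)]


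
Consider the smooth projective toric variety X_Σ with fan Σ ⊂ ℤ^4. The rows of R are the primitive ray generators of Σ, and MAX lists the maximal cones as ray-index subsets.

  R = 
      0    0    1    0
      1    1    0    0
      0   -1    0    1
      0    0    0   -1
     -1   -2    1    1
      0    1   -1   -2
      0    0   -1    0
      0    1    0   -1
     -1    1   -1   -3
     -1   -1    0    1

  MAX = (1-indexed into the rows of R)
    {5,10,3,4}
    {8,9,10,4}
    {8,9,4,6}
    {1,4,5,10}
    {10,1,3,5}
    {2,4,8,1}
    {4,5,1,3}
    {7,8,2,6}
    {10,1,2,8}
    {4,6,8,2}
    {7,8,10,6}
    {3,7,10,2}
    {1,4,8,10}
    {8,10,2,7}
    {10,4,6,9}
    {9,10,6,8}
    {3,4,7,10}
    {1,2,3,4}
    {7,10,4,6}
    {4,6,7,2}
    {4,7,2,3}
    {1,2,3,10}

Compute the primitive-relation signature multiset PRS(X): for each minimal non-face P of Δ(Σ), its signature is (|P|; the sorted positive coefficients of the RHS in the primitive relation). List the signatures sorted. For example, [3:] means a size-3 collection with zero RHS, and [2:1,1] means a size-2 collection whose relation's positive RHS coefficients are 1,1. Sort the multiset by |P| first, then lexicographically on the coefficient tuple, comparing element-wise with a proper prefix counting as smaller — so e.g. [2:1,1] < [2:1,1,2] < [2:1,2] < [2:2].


The 18 primitive collections of Σ (r=10, n=4):

  {1,7}:  v_{1} + v_{7} = 0 ; sig = [2:]
  {3,8}:  v_{3} + v_{8} = 0 ; sig = [2:]
  {1,6}:  v_{1} + v_{6} = v_{4} + v_{8} ; sig = [2:1,1]
  {2,5}:  v_{2} + v_{5} = v_{1} + v_{3} ; sig = [2:1,1]
  {2,9}:  v_{2} + v_{9} = v_{6} + v_{8} ; sig = [2:1,1]
  {3,6}:  v_{3} + v_{6} = v_{4} + v_{7} ; sig = [2:1,1]
  {3,9}:  v_{3} + v_{9} = v_{4} + v_{6} + v_{10} ; sig = [2:1,1,1]
  {5,7}:  v_{5} + v_{7} = v_{3} + v_{4} + v_{10} ; sig = [2:1,1,1]
  {5,8}:  v_{5} + v_{8} = v_{1} + v_{4} + v_{10} ; sig = [2:1,1,1]
  {5,6}:  v_{5} + v_{6} = 2·v_{4} + v_{10} ; sig = [2:1,2]
  {7,9}:  v_{7} + v_{9} = 2·v_{6} + v_{10} ; sig = [2:1,2]
  {1,9}:  v_{1} + v_{9} = 2·v_{4} + 2·v_{8} + v_{10} ; sig = [2:1,2,2]
  {5,9}:  v_{5} + v_{9} = 3·v_{4} + v_{8} + 2·v_{10} ; sig = [2:1,2,3]
  {2,4,10}:  v_{2} + v_{4} + v_{10} = 0 ; sig = [3:]
  {4,7,8}:  v_{4} + v_{7} + v_{8} = v_{6} ; sig = [3:1]
  {2,6,10}:  v_{2} + v_{6} + v_{10} = v_{7} + v_{8} ; sig = [3:1,1]
  {1,3,4,10}:  v_{1} + v_{3} + v_{4} + v_{10} = v_{5} ; sig = [4:1]
  {4,6,8,10}:  v_{4} + v_{6} + v_{8} + v_{10} = v_{9} ; sig = [4:1]

Signatures (|P|; sorted positive RHS coefficients), sorted:
    |P|=2: 13 collections, coeffs (), (), (1,1), (1,1), (1,1), (1,1), (1,1,1), (1,1,1), (1,1,1), (1,2), (1,2), (1,2,2), (1,2,3)
    |P|=3: 3 collections, coeffs (), (1), (1,1)
    |P|=4: 2 collections, coeffs (1), (1)


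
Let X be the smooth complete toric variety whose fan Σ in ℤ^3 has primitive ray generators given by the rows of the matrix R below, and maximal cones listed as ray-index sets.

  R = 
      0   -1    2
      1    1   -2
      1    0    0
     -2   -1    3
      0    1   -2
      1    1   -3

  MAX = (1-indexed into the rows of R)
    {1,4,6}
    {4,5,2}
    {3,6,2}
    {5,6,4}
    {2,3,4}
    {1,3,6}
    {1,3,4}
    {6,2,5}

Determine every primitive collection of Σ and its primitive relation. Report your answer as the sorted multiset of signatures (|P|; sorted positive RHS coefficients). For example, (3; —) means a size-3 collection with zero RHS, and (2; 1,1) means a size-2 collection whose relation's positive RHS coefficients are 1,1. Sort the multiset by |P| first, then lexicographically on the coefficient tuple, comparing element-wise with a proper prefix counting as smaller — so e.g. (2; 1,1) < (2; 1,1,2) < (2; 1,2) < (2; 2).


Δ(Σ) — 6 vertices, 5 min non-faces:

  {1,5}:  v_{1} + v_{5} = 0 — sig = (2; —)
  {1,2}:  v_{1} + v_{2} = v_{3} — sig = (2; 1)
  {3,5}:  v_{3} + v_{5} = v_{2} — sig = (2; 1)
  {3,4,6}:  v_{3} + v_{4} + v_{6} = 0 — sig = (3; —)
  {2,4,6}:  v_{2} + v_{4} + v_{6} = v_{5} — sig = (3; 1)

Sorted signature multiset PRS(X):
    (2; —)
    (2; 1)
    (2; 1)
    (3; —)
    (3; 1)


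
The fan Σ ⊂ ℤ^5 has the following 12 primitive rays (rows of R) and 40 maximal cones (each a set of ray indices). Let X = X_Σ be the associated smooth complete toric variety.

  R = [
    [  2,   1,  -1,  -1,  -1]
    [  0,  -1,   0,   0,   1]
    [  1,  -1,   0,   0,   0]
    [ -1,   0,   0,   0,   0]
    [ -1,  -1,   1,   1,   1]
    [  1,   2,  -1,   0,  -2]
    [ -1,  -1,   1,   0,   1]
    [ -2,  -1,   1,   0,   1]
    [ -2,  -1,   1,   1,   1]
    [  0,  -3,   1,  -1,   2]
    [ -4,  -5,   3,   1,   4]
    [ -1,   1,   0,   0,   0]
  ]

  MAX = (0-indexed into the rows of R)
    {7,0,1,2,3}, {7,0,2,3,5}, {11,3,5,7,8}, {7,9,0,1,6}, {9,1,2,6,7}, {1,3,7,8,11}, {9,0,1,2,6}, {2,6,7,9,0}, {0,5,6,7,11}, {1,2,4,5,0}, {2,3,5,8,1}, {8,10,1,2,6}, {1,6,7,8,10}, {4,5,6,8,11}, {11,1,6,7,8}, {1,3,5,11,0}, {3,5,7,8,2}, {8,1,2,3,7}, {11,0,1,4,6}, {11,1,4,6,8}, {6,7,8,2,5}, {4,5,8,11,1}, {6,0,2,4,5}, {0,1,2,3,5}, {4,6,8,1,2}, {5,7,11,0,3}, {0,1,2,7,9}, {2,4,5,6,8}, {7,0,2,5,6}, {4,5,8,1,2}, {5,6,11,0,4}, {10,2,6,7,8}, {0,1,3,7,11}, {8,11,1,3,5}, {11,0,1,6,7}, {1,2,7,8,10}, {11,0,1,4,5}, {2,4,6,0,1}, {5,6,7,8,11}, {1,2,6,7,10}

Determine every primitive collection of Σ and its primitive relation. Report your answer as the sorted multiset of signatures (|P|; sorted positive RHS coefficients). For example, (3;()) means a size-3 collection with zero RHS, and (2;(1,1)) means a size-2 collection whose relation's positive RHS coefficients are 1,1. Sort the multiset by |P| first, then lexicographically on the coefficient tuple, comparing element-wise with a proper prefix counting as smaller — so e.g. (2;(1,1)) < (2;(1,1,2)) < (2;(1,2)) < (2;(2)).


20 minimal non-faces of Δ(Σ) (on 12 rays):

  • {0,8}:  v_{0} + v_{8} = 0 — sig = (2;())
  • {2,11}:  v_{2} + v_{11} = 0 — sig = (2;())
  • {3,4}:  v_{3} + v_{4} = v_{8} — sig = (2;(1))
  • {3,6}:  v_{3} + v_{6} = v_{7} — sig = (2;(1))
  • {4,7}:  v_{4} + v_{7} = v_{6} + v_{8} — sig = (2;(1,1))
  • {5,9}:  v_{5} + v_{9} = v_{0} + v_{2} + v_{7} — sig = (2;(1,1,1))
  • {5,10}:  v_{5} + v_{10} = v_{2} + v_{7} + v_{8} — sig = (2;(1,1,1))
  • {0,10}:  v_{0} + v_{10} = v_{1} + v_{2} + v_{6} + v_{7} — sig = (2;(1,1,1,1))
  • {8,9}:  v_{8} + v_{9} = v_{1} + v_{2} + v_{6} + v_{7} — sig = (2;(1,1,1,1))
  • {9,11}:  v_{9} + v_{11} = v_{0} + v_{1} + v_{6} + v_{7} — sig = (2;(1,1,1,1))
  • {10,11}:  v_{10} + v_{11} = v_{1} + v_{6} + v_{7} + v_{8} — sig = (2;(1,1,1,1))
  • {3,9}:  v_{3} + v_{9} = v_{0} + v_{1} + v_{2} + 2·v_{7} — sig = (2;(1,1,1,2))
  • {3,10}:  v_{3} + v_{10} = v_{1} + v_{2} + 2·v_{7} + v_{8} — sig = (2;(1,1,1,2))
  • {4,9}:  v_{4} + v_{9} = v_{1} + v_{2} + 2·v_{6} — sig = (2;(1,1,2))
  • {4,10}:  v_{4} + v_{10} = v_{1} + v_{2} + 2·v_{6} + 2·v_{8} — sig = (2;(1,1,2,2))
  • {9,10}:  v_{9} + v_{10} = 2·v_{1} + 2·v_{2} + 2·v_{6} + 2·v_{7} — sig = (2;(2,2,2,2))
  • {1,5,6}:  v_{1} + v_{5} + v_{6} = 0 — sig = (3;())
  • {1,5,7}:  v_{1} + v_{5} + v_{7} = v_{3} — sig = (3;(1))
  • {0,1,2,6,7}:  v_{0} + v_{1} + v_{2} + v_{6} + v_{7} = v_{9} — sig = (5;(1))
  • {1,2,6,7,8}:  v_{1} + v_{2} + v_{6} + v_{7} + v_{8} = v_{10} — sig = (5;(1))

Hence PRS(X_Σ) =
    |P|=2: 16 collections, coeffs (), (), (1), (1), (1,1), (1,1,1), (1,1,1), (1,1,1,1), (1,1,1,1), (1,1,1,1), (1,1,1,1), (1,1,1,2), (1,1,1,2), (1,1,2), (1,1,2,2), (2,2,2,2)
    |P|=3: 2 collections, coeffs (), (1)
    |P|=5: 2 collections, coeffs (1), (1)


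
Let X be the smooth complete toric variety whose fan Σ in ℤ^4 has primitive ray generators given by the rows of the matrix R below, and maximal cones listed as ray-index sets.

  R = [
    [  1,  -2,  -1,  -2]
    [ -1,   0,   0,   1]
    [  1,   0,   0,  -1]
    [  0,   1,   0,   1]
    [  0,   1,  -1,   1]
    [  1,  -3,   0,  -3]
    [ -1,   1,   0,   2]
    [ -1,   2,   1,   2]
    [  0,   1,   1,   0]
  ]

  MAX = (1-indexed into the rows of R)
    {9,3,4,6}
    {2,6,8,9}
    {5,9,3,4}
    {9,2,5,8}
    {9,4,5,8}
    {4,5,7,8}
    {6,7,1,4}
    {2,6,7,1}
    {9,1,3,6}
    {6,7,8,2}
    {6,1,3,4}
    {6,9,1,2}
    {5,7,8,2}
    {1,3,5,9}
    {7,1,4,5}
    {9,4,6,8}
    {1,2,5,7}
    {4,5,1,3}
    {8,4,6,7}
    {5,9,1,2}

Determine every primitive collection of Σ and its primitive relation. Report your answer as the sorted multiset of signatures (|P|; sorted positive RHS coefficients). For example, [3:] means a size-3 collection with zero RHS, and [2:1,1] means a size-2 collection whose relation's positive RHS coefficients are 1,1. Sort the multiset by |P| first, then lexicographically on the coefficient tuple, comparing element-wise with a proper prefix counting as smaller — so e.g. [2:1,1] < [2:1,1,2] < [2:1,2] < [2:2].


Σ has 8 primitive collections:

  • {1,8}:  v_{1} + v_{8} = 0 ; sig = [2:]
  • {2,3}:  v_{2} + v_{3} = 0 ; sig = [2:]
  • {2,4}:  v_{2} + v_{4} = v_{7} ; sig = [2:1]
  • {3,7}:  v_{3} + v_{7} = v_{4} ; sig = [2:1]
  • {5,6}:  v_{5} + v_{6} = v_{1} ; sig = [2:1]
  • {7,9}:  v_{7} + v_{9} = v_{8} ; sig = [2:1]
  • {3,8}:  v_{3} + v_{8} = v_{4} + v_{9} ; sig = [2:1,1]
  • {1,4,9}:  v_{1} + v_{4} + v_{9} = v_{3} ; sig = [3:1]

Hence PRS(X_Σ) =
{ [2:] ×2,  [2:1] ×4,  [2:1,1],  [3:1] }


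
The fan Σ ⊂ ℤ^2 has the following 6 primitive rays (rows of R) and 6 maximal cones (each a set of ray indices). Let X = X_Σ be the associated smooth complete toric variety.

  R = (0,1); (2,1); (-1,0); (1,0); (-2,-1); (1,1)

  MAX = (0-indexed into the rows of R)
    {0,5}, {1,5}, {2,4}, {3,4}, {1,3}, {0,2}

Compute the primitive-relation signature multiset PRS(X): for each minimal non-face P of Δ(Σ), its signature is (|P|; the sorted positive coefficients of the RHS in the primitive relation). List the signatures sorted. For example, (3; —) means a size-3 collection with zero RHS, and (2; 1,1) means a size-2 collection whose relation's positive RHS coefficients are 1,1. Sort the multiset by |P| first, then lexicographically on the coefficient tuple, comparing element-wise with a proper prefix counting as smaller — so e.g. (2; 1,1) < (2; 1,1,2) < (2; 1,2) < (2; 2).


Primitive collections (9):

  P = {1,4}:  v_{1} + v_{4} = 0  so sig = (2; —)
  P = {2,3}:  v_{2} + v_{3} = 0  so sig = (2; —)
  P = {0,3}:  v_{0} + v_{3} = v_{5}  so sig = (2; 1)
  P = {1,2}:  v_{1} + v_{2} = v_{5}  so sig = (2; 1)
  P = {2,5}:  v_{2} + v_{5} = v_{0}  so sig = (2; 1)
  P = {3,5}:  v_{3} + v_{5} = v_{1}  so sig = (2; 1)
  P = {4,5}:  v_{4} + v_{5} = v_{2}  so sig = (2; 1)
  P = {0,1}:  v_{0} + v_{1} = 2·v_{5}  so sig = (2; 2)
  P = {0,4}:  v_{0} + v_{4} = 2·v_{2}  so sig = (2; 2)

so the primitive-relation signature multiset is
[(2; —), (2; —), (2; 1), (2; 1), (2; 1), (2; 1), (2; 1), (2; 2), (2; 2)]


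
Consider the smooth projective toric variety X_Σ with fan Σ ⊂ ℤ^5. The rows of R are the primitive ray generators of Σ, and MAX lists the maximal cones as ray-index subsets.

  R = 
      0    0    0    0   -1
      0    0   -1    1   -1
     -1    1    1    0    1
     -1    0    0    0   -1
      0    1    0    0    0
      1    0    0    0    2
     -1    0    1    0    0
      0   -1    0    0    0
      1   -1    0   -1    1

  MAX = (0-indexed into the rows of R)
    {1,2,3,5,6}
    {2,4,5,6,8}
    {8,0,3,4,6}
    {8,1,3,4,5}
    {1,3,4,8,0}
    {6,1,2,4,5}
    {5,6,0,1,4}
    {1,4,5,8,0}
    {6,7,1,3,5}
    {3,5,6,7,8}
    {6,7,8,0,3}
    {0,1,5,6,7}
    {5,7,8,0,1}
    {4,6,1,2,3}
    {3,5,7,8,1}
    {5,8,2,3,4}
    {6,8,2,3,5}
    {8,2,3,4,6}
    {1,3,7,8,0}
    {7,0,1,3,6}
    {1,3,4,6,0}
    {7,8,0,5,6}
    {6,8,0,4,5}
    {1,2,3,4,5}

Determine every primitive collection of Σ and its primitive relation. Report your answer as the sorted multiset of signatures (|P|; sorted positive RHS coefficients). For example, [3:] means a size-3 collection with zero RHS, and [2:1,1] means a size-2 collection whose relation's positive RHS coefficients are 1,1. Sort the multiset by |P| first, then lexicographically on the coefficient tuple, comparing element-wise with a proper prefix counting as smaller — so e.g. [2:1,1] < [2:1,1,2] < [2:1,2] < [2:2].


Primitive collections (7):

  {4,7}:  v_{4} + v_{7} = 0 — sig = [2:]
  {0,2}:  v_{0} + v_{2} = v_{4} + v_{6} — sig = [2:1,1]
  {2,7}:  v_{2} + v_{7} = v_{3} + v_{5} + v_{6} — sig = [2:1,1,1]
  {0,3,5}:  v_{0} + v_{3} + v_{5} = 0 — sig = [3:]
  {1,6,8}:  v_{1} + v_{6} + v_{8} = v_{7} — sig = [3:1]
  {1,2,8}:  v_{1} + v_{2} + v_{8} = v_{3} + v_{5} — sig = [3:1,1]
  {3,4,5,6}:  v_{3} + v_{4} + v_{5} + v_{6} = v_{2} — sig = [4:1]

so the primitive-relation signature multiset is
{ [2:],  [2:1,1],  [2:1,1,1],  [3:],  [3:1],  [3:1,1],  [4:1] }


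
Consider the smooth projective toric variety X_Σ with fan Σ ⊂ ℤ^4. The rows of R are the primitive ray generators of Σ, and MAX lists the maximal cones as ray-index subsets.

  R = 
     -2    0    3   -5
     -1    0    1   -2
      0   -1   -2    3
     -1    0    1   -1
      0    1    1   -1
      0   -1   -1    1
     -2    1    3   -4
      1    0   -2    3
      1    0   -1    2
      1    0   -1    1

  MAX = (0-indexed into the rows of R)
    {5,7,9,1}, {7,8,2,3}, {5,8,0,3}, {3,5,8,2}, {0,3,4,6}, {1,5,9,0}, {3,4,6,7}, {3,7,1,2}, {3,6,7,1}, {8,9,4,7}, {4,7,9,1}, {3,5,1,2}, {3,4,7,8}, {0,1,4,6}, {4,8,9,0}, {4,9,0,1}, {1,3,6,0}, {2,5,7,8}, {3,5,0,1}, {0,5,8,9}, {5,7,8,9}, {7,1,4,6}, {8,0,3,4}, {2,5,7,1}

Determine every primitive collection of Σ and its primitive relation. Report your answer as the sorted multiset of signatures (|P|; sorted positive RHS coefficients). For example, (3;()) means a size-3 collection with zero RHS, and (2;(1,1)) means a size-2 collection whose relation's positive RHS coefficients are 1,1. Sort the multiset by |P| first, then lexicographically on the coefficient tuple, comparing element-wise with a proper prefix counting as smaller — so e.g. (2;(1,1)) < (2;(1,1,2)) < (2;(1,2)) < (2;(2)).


13 minimal non-faces of Δ(Σ) (on 10 rays):

  {1,8}:  v_{1} + v_{8} = 0  so sig = (2;())
  {3,9}:  v_{3} + v_{9} = 0  so sig = (2;())
  {4,5}:  v_{4} + v_{5} = 0  so sig = (2;())
  {0,7}:  v_{0} + v_{7} = v_{1}  so sig = (2;(1))
  {2,4}:  v_{2} + v_{4} = v_{3} + v_{7}  so sig = (2;(1,1))
  {2,9}:  v_{2} + v_{9} = v_{5} + v_{7}  so sig = (2;(1,1))
  {5,6}:  v_{5} + v_{6} = v_{1} + v_{3}  so sig = (2;(1,1))
  {6,8}:  v_{6} + v_{8} = v_{3} + v_{4}  so sig = (2;(1,1))
  {6,9}:  v_{6} + v_{9} = v_{1} + v_{4}  so sig = (2;(1,1))
  {0,2}:  v_{0} + v_{2} = v_{1} + v_{3} + v_{5}  so sig = (2;(1,1,1))
  {2,6}:  v_{2} + v_{6} = v_{1} + 2·v_{3} + v_{7}  so sig = (2;(1,1,2))
  {1,3,4}:  v_{1} + v_{3} + v_{4} = v_{6}  so sig = (3;(1))
  {3,5,7}:  v_{3} + v_{5} + v_{7} = v_{2}  so sig = (3;(1))

Signatures (|P|; sorted positive RHS coefficients), sorted:
    |P|=2: 11 collections, coeffs (), (), (), (1), (1,1), (1,1), (1,1), (1,1), (1,1), (1,1,1), (1,1,2)
    |P|=3: 2 collections, coeffs (1), (1)


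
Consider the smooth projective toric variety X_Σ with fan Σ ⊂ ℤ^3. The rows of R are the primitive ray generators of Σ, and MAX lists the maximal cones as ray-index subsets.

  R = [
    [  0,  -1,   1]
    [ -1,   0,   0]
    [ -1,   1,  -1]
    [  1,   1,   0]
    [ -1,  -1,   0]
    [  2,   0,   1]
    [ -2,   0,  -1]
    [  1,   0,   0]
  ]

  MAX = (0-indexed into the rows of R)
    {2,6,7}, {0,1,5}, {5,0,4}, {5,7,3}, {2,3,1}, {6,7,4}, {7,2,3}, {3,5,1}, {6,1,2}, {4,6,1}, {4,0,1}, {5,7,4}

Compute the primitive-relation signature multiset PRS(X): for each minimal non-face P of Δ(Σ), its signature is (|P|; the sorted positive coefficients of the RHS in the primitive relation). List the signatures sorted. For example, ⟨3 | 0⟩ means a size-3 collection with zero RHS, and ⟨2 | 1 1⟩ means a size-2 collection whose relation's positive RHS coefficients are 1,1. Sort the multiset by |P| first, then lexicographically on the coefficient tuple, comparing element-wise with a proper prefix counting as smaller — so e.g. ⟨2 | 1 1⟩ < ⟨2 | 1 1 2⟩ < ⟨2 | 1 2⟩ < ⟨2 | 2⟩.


Δ(Σ) — 8 vertices, 11 min non-faces:

  P = {1,7}:  v_{1} + v_{7} = 0  ⇒ sig = ⟨2 | 0⟩
  P = {3,4}:  v_{3} + v_{4} = 0  ⇒ sig = ⟨2 | 0⟩
  P = {5,6}:  v_{5} + v_{6} = 0  ⇒ sig = ⟨2 | 0⟩
  P = {0,2}:  v_{0} + v_{2} = v_{1}  ⇒ sig = ⟨2 | 1⟩
  P = {2,4}:  v_{2} + v_{4} = v_{6}  ⇒ sig = ⟨2 | 1⟩
  P = {2,5}:  v_{2} + v_{5} = v_{3}  ⇒ sig = ⟨2 | 1⟩
  P = {3,6}:  v_{3} + v_{6} = v_{2}  ⇒ sig = ⟨2 | 1⟩
  P = {0,3}:  v_{0} + v_{3} = v_{1} + v_{5}  ⇒ sig = ⟨2 | 1 1⟩
  P = {0,6}:  v_{0} + v_{6} = v_{1} + v_{4}  ⇒ sig = ⟨2 | 1 1⟩
  P = {0,7}:  v_{0} + v_{7} = v_{4} + v_{5}  ⇒ sig = ⟨2 | 1 1⟩
  P = {1,4,5}:  v_{1} + v_{4} + v_{5} = v_{0}  ⇒ sig = ⟨3 | 1⟩

Sorted signature multiset PRS(X):
    ⟨2 | 0⟩
    ⟨2 | 0⟩
    ⟨2 | 0⟩
    ⟨2 | 1⟩
    ⟨2 | 1⟩
    ⟨2 | 1⟩
    ⟨2 | 1⟩
    ⟨2 | 1 1⟩
    ⟨2 | 1 1⟩
    ⟨2 | 1 1⟩
    ⟨3 | 1⟩


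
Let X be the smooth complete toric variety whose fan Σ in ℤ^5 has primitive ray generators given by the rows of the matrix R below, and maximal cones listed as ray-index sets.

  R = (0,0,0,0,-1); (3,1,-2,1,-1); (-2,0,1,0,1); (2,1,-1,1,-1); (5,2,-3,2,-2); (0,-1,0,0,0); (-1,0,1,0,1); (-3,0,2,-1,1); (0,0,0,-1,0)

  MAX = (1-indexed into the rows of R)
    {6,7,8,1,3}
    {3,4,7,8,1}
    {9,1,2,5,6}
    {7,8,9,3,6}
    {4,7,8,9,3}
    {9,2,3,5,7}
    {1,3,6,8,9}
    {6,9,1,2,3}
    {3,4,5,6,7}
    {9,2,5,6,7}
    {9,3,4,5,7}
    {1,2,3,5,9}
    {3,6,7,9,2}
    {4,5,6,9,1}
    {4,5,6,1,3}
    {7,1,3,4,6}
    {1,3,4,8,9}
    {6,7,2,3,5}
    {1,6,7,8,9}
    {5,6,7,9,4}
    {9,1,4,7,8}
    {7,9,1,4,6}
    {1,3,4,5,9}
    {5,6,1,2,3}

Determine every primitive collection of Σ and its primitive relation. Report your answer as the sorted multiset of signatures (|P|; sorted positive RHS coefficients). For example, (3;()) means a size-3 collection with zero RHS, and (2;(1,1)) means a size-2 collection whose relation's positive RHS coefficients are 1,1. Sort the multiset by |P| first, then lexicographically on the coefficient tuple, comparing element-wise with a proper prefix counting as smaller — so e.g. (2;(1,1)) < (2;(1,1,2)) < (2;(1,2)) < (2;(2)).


Minimal non-faces — 9 found among 9 rays, 24 max cones:

  • {2,4}:  v_{2} + v_{4} = v_{5} ; sig = (2;(1))
  • {2,8}:  v_{2} + v_{8} = v_{3} + v_{4} + v_{9} ; sig = (2;(1,1,1))
  • {5,8}:  v_{5} + v_{8} = v_{3} + 2·v_{4} + v_{9} ; sig = (2;(1,1,2))
  • {1,2,7}:  v_{1} + v_{2} + v_{7} = v_{4} ; sig = (3;(1))
  • {4,6,8}:  v_{4} + v_{6} + v_{8} = v_{1} + v_{7} ; sig = (3;(1,1))
  • {1,5,7}:  v_{1} + v_{5} + v_{7} = 2·v_{4} ; sig = (3;(2))
  • {3,4,6,9}:  v_{3} + v_{4} + v_{6} + v_{9} = 0 ; sig = (4;())
  • {1,3,7,9}:  v_{1} + v_{3} + v_{7} + v_{9} = v_{8} ; sig = (4;(1))
  • {3,5,6,9}:  v_{3} + v_{5} + v_{6} + v_{9} = v_{2} ; sig = (4;(1))

Signatures (|P|; sorted positive RHS coefficients), sorted:
{ (2;(1)),  (2;(1,1,1)),  (2;(1,1,2)),  (3;(1)),  (3;(1,1)),  (3;(2)),  (4;()),  (4;(1)) ×2 }


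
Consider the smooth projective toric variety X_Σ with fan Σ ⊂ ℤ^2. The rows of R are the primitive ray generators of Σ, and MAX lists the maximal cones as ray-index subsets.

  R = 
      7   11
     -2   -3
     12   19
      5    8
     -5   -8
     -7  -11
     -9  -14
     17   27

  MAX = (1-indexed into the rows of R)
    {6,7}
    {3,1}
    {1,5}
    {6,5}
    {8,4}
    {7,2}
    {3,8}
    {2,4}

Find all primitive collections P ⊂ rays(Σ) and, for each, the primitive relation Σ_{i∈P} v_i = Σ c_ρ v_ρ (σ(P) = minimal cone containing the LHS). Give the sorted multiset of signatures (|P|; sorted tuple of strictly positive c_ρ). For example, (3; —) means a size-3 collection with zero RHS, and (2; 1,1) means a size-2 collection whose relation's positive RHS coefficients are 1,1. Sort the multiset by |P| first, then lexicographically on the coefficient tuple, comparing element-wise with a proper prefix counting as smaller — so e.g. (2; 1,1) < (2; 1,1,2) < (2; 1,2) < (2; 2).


Σ has 20 primitive collections:

  P={1,6}:  v_{1} + v_{6} = 0 — sig = (2; —)
  P={4,5}:  v_{4} + v_{5} = 0 — sig = (2; —)
  P={1,2}:  v_{1} + v_{2} = v_{4} — sig = (2; 1)
  P={1,4}:  v_{1} + v_{4} = v_{3} — sig = (2; 1)
  P={1,7}:  v_{1} + v_{7} = v_{2} — sig = (2; 1)
  P={2,5}:  v_{2} + v_{5} = v_{6} — sig = (2; 1)
  P={2,6}:  v_{2} + v_{6} = v_{7} — sig = (2; 1)
  P={3,4}:  v_{3} + v_{4} = v_{8} — sig = (2; 1)
  P={3,5}:  v_{3} + v_{5} = v_{1} — sig = (2; 1)
  P={3,6}:  v_{3} + v_{6} = v_{4} — sig = (2; 1)
  P={4,6}:  v_{4} + v_{6} = v_{2} — sig = (2; 1)
  P={5,8}:  v_{5} + v_{8} = v_{3} — sig = (2; 1)
  P={3,7}:  v_{3} + v_{7} = v_{2} + v_{4} — sig = (2; 1,1)
  P={7,8}:  v_{7} + v_{8} = v_{2} + 2·v_{4} — sig = (2; 1,2)
  P={1,8}:  v_{1} + v_{8} = 2·v_{3} — sig = (2; 2)
  P={2,3}:  v_{2} + v_{3} = 2·v_{4} — sig = (2; 2)
  P={4,7}:  v_{4} + v_{7} = 2·v_{2} — sig = (2; 2)
  P={5,7}:  v_{5} + v_{7} = 2·v_{6} — sig = (2; 2)
  P={6,8}:  v_{6} + v_{8} = 2·v_{4} — sig = (2; 2)
  P={2,8}:  v_{2} + v_{8} = 3·v_{4} — sig = (2; 3)

so the primitive-relation signature multiset is
    |P|=2: 20 collections, coeffs (), (), (1), (1), (1), (1), (1), (1), (1), (1), (1), (1), (1,1), (1,2), (2), (2), (2), (2), (2), (3)
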